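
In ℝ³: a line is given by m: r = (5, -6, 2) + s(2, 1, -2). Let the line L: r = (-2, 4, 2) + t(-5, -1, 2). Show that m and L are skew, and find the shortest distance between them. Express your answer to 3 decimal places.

8.944

Common perpendicular direction n = (2, 1, -2) × (-5, -1, 2) = (0, 6, 3).
With w = (-2, 4, 2) − (5, -6, 2) = (-7, 10, 0), w · n = 60.
Since n ≠ 0 the lines are not parallel, and w · n = 60 ≠ 0 so they do not intersect; hence they are skew.
Distance = |w · n| / |n| = |60| / √45 ≈ 8.944.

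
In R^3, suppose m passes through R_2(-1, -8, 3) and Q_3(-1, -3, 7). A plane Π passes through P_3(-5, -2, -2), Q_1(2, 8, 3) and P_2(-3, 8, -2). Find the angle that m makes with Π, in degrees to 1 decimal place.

33.1

A direction vector for m is Q_3 − R_2 = (0, 5, 4).
P_3Q_1 = (7, 10, 5), P_3P_2 = (2, 10, 0); a normal to Π is P_3Q_1 × P_3P_2 = (-50, 10, 50).
Using P_3: Π has equation -50x + 10y + 50z = 130.
sin θ = |n·v| / (|n||v|) = |250| / (√5100 · √41) = 0.54672.
θ ≈ 33.1°.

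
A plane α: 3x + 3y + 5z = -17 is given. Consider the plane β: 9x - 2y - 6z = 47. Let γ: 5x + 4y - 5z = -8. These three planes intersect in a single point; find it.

Solving the 3×3 linear system 3x + 3y + 5z = -17, 9x - 2y - 6z = 47, 5x + 4y - 5z = -8 (e.g. by elimination or Cramer's rule, determinant = 377) gives (3, -7, -1).

(3, -7, -1)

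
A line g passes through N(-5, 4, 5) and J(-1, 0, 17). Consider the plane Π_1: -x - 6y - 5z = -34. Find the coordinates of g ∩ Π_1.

(-6, 5, 2)

A direction vector for g is J − N = (4, -4, 12).
Substitute r = (-5, 4, 5) + t(4, -4, 12) into the plane: -44 + (-40)t = -34, so t = -1/4.
Intersection: (-5, 4, 5) + (-1/4)·(4, -4, 12) = (-6, 5, 2).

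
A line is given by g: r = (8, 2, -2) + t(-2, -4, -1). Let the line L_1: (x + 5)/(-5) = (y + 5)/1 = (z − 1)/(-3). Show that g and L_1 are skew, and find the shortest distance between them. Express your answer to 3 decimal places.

L_1 has direction (-5, 1, -3) through (-5, -5, 1).
Common perpendicular direction n = (-2, -4, -1) × (-5, 1, -3) = (13, -1, -22).
With w = (-5, -5, 1) − (8, 2, -2) = (-13, -7, 3), w · n = -228.
Since n ≠ 0 the lines are not parallel, and w · n = -228 ≠ 0 so they do not intersect; hence they are skew.
Distance = |w · n| / |n| = |-228| / √654 ≈ 8.916.

8.916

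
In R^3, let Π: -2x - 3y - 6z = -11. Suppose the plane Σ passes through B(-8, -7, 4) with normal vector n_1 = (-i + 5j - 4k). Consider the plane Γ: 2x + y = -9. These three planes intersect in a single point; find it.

(-2, -5, 5)

Σ: n_1·r = n_1·B gives -x + 5y - 4z = -43.
Solving the 3×3 linear system -2x - 3y - 6z = -11, -x + 5y - 4z = -43, 2x + y = -9 (e.g. by elimination or Cramer's rule, determinant = 82) gives (-2, -5, 5).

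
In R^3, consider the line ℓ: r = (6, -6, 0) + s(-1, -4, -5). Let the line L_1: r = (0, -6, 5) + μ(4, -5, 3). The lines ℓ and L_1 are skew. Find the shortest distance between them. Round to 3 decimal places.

7.137

Common perpendicular direction n = (-1, -4, -5) × (4, -5, 3) = (-37, -17, 21).
With w = (0, -6, 5) − (6, -6, 0) = (-6, 0, 5), w · n = 327.
Distance = |w · n| / |n| = |327| / √2099 ≈ 7.137.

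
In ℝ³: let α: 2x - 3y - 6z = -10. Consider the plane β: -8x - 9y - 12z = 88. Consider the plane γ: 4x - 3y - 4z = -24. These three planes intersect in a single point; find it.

Solving the 3×3 linear system 2x - 3y - 6z = -10, -8x - 9y - 12z = 88, 4x - 3y - 4z = -24 (e.g. by elimination or Cramer's rule, determinant = -120) gives (-8, -4, 1).

(-8, -4, 1)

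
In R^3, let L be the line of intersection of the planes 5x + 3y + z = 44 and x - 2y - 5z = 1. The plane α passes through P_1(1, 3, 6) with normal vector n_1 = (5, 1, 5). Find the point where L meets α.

Direction of L: (5, 3, 1) × (1, -2, -5) = (-13, 26, -13).
A point on L: solving the two plane equations with x = 5 gives (5, 7, -2).
α: n_1·r = n_1·P_1 gives 5x + y + 5z = 38.
Substitute r = (5, 7, -2) + t(-13, 26, -13) into the plane: 22 + (-104)t = 38, so t = -2/13.
Intersection: (5, 7, -2) + (-2/13)·(-13, 26, -13) = (7, 3, 0).

(7, 3, 0)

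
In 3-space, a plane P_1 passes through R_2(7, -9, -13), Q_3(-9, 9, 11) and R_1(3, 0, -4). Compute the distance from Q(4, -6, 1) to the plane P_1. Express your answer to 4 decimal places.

6.8824

R_2Q_3 = (-16, 18, 24), R_2R_1 = (-4, 9, 9); a normal to P_1 is R_2Q_3 × R_2R_1 = (-54, 48, -72).
Using R_2: P_1 has equation -54x + 48y - 72z = 126.
n·Q − d = (-54)·(4) + (48)·(-6) + (-72)·(1) − 126 = -702; |n| = √10404.
Distance = |-702| / √10404 = 702/√10404 ≈ 6.8824.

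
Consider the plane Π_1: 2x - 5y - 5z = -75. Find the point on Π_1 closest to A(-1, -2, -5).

Foot = A − λn with λ = (n·A − d)/|n|² = (33 − (-75))/54 = 2.
Foot = (-1, -2, -5) − 2·(2, -5, -5) = (-5, 8, 5).

(-5, 8, 5)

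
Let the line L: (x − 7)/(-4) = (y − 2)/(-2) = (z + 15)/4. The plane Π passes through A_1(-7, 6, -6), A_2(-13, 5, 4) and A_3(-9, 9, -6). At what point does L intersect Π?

L has direction (-4, -2, 4) through (7, 2, -15).
A_1A_2 = (-6, -1, 10), A_1A_3 = (-2, 3, 0); a normal to Π is A_1A_2 × A_1A_3 = (-30, -20, -20).
Using A_1: Π has equation -30x - 20y - 20z = 210.
Substitute r = (7, 2, -15) + t(-4, -2, 4) into the plane: 50 + 80t = 210, so t = 2.
Intersection: (7, 2, -15) + 2·(-4, -2, 4) = (-1, -2, -7).

(-1, -2, -7)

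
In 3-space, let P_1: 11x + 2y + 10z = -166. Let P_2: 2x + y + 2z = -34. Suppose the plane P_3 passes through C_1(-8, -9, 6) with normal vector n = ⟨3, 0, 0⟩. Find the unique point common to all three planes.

P_3: n·r = n·C_1 gives 3x = -24.
Solving the 3×3 linear system 11x + 2y + 10z = -166, 2x + y + 2z = -34, 3x = -24 (e.g. by elimination or Cramer's rule, determinant = -18) gives (-8, -4, -7).

(-8, -4, -7)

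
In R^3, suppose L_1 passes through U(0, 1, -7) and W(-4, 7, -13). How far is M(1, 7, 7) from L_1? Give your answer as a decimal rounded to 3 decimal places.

A direction vector for L_1 is W − U = (-4, 6, -6).
Taking (0, 1, -7) on L_1 with direction v = (-4, 6, -6): w = M − (0, 1, -7) = (1, 6, 14), and w × v = (-120, -50, 30).
Distance = |w × v| / |v| = √17800 / √88 ≈ 14.222.

14.222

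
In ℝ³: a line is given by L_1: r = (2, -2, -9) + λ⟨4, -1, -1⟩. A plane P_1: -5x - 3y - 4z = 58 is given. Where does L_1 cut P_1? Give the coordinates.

(-6, 0, -7)

Substitute r = (2, -2, -9) + t(4, -1, -1) into the plane: 32 + (-13)t = 58, so t = -2.
Intersection: (2, -2, -9) + (-2)·(4, -1, -1) = (-6, 0, -7).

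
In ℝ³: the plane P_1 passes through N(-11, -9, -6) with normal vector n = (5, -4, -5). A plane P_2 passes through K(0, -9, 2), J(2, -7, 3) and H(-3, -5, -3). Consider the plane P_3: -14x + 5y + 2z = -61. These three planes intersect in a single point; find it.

(5, 1, 2)

P_1: n·r = n·N gives 5x - 4y - 5z = 11.
KJ = (2, 2, 1), KH = (-3, 4, -5); a normal to P_2 is KJ × KH = (-14, 7, 14).
Using K: P_2 has equation -14x + 7y + 14z = -35.
Solving the 3×3 linear system 5x - 4y - 5z = 11, -14x + 7y + 14z = -35, -14x + 5y + 2z = -61 (e.g. by elimination or Cramer's rule, determinant = 252) gives (5, 1, 2).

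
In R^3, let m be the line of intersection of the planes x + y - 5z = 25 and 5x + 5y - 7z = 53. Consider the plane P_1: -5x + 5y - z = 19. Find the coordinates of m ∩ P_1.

Direction of m: (1, 1, -5) × (5, 5, -7) = (18, -18, 0).
A point on m: solving the two plane equations with x = 9 gives (9, -4, -4).
Substitute r = (9, -4, -4) + t(18, -18, 0) into the plane: -61 + (-180)t = 19, so t = -4/9.
Intersection: (9, -4, -4) + (-4/9)·(18, -18, 0) = (1, 4, -4).

(1, 4, -4)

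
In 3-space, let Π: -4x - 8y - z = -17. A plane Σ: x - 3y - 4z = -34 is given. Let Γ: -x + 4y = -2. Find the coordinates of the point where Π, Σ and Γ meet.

(2, 0, 9)

Solving the 3×3 linear system -4x - 8y - z = -17, x - 3y - 4z = -34, -x + 4y = -2 (e.g. by elimination or Cramer's rule, determinant = -97) gives (2, 0, 9).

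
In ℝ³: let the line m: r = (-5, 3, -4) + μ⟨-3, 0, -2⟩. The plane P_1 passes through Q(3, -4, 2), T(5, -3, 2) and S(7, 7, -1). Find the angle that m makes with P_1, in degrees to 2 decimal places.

QT = (2, 1, 0), QS = (4, 11, -3); a normal to P_1 is QT × QS = (-3, 6, 18).
Using Q: P_1 has equation -3x + 6y + 18z = 3.
sin θ = |n·v| / (|n||v|) = |-27| / (√369 · √13) = 0.38983.
θ ≈ 22.94°.

22.94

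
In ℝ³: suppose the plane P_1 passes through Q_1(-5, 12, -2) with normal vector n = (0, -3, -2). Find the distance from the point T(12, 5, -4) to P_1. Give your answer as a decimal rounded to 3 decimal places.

P_1: n·r = n·Q_1 gives -3y - 2z = -32.
n·T − d = (0)·(12) + (-3)·(5) + (-2)·(-4) − (-32) = 25; |n| = √13.
Distance = |25| / √13 = 25/√13 ≈ 6.934.

6.934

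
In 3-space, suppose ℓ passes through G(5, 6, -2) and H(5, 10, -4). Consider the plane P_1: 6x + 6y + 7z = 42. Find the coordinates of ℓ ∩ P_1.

A direction vector for ℓ is H − G = (0, 4, -2).
Substitute r = (5, 6, -2) + t(0, 4, -2) into the plane: 52 + 10t = 42, so t = -1.
Intersection: (5, 6, -2) + (-1)·(0, 4, -2) = (5, 2, 0).

(5, 2, 0)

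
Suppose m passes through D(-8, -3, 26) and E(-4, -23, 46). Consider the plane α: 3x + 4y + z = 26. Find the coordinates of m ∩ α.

(-11, 12, 11)

A direction vector for m is E − D = (4, -20, 20).
Substitute r = (-8, -3, 26) + t(4, -20, 20) into the plane: -10 + (-48)t = 26, so t = -3/4.
Intersection: (-8, -3, 26) + (-3/4)·(4, -20, 20) = (-11, 12, 11).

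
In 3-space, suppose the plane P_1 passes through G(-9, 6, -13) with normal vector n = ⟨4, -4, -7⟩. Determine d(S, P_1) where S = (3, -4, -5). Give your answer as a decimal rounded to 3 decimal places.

3.556

P_1: n·r = n·G gives 4x - 4y - 7z = 31.
n·S − d = (4)·(3) + (-4)·(-4) + (-7)·(-5) − 31 = 32; |n| = √81.
Distance = |32| / √81 = 32/√81 ≈ 3.556.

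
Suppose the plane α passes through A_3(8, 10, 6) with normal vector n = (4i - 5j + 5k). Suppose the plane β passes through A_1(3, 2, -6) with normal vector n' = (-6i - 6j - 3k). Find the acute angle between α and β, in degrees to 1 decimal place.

α: n·r = n·A_3 gives 4x - 5y + 5z = 12.
β: n'·r = n'·A_1 gives -6x - 6y - 3z = -12.
cos θ = |n₁·n₂| / (|n₁||n₂|) = |-9| / (√66 · √81).
θ = arccos(0.12309) ≈ 82.9°.

82.9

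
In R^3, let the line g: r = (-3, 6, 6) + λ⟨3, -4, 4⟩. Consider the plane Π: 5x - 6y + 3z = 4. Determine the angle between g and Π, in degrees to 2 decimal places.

sin θ = |n·v| / (|n||v|) = |51| / (√70 · √41) = 0.95198.
θ ≈ 72.17°.

72.17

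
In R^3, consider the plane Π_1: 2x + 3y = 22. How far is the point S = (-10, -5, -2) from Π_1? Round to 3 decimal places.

15.809

n·S − d = (2)·(-10) + (3)·(-5) + (0)·(-2) − 22 = -57; |n| = √13.
Distance = |-57| / √13 = 57/√13 ≈ 15.809.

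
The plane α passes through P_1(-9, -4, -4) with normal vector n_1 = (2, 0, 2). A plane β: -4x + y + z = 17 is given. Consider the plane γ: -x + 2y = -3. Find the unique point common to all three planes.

(-7, -5, -6)

α: n_1·r = n_1·P_1 gives 2x + 2z = -26.
Solving the 3×3 linear system 2x + 2z = -26, -4x + y + z = 17, -x + 2y = -3 (e.g. by elimination or Cramer's rule, determinant = -18) gives (-7, -5, -6).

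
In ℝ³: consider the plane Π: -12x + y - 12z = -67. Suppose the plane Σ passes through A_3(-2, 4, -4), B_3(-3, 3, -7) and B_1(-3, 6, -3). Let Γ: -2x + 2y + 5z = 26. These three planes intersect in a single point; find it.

(2, 5, 4)

A_3B_3 = (-1, -1, -3), A_3B_1 = (-1, 2, 1); a normal to Σ is A_3B_3 × A_3B_1 = (5, 4, -3).
Using A_3: Σ has equation 5x + 4y - 3z = 18.
Solving the 3×3 linear system -12x + y - 12z = -67, 5x + 4y - 3z = 18, -2x + 2y + 5z = 26 (e.g. by elimination or Cramer's rule, determinant = -547) gives (2, 5, 4).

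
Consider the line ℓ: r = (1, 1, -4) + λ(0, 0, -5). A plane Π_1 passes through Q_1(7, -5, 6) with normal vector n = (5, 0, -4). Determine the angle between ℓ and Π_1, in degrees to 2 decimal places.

38.66

Π_1: n·r = n·Q_1 gives 5x - 4z = 11.
sin θ = |n·v| / (|n||v|) = |20| / (√41 · √25) = 0.62470.
θ ≈ 38.66°.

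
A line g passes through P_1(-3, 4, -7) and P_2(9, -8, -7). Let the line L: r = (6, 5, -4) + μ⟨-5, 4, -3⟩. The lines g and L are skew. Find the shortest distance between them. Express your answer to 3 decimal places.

6.194

A direction vector for g is P_2 − P_1 = (12, -12, 0).
Common perpendicular direction n = (12, -12, 0) × (-5, 4, -3) = (36, 36, -12).
With w = (6, 5, -4) − (-3, 4, -7) = (9, 1, 3), w · n = 324.
Distance = |w · n| / |n| = |324| / √2736 ≈ 6.194.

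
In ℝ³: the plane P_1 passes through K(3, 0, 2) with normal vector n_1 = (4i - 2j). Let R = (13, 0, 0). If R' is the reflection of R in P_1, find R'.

P_1: n_1·r = n_1·K gives 4x - 2y = 12.
λ = (n·R − d)/|n|² = (52 − 12)/20 = 2.
Reflection = R − 2λn = (13, 0, 0) − 4·(4, -2, 0) = (-3, 8, 0).

(-3, 8, 0)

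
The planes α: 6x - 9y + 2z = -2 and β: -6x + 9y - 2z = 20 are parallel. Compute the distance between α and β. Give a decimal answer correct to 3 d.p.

Rescale β by 1/(-1): 6x - 9y + 2z = -20. Then distance = |-2 − (-20)| / √121 ≈ 1.636.

1.636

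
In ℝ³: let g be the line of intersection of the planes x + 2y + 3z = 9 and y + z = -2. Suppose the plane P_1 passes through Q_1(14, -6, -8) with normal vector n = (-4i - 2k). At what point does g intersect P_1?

Direction of g: (1, 2, 3) × (0, 1, 1) = (-1, -1, 1).
A point on g: solving the two plane equations with x = -5 gives (-5, -20, 18).
P_1: n·r = n·Q_1 gives -4x - 2z = -40.
Substitute r = (-5, -20, 18) + t(-1, -1, 1) into the plane: -16 + 2t = -40, so t = -12.
Intersection: (-5, -20, 18) + (-12)·(-1, -1, 1) = (7, -8, 6).

(7, -8, 6)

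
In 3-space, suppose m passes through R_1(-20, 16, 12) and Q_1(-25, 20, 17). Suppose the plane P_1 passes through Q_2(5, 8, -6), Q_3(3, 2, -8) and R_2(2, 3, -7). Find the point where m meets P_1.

A direction vector for m is Q_1 − R_1 = (-5, 4, 5).
Q_2Q_3 = (-2, -6, -2), Q_2R_2 = (-3, -5, -1); a normal to P_1 is Q_2Q_3 × Q_2R_2 = (-4, 4, -8).
Using Q_2: P_1 has equation -4x + 4y - 8z = 60.
Substitute r = (-20, 16, 12) + t(-5, 4, 5) into the plane: 48 + (-4)t = 60, so t = -3.
Intersection: (-20, 16, 12) + (-3)·(-5, 4, 5) = (-5, 4, -3).

(-5, 4, -3)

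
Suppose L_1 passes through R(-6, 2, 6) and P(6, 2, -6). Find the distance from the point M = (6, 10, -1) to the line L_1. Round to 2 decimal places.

8.75

A direction vector for L_1 is P − R = (12, 0, -12).
Taking (-6, 2, 6) on L_1 with direction v = (12, 0, -12): w = M − (-6, 2, 6) = (12, 8, -7), and w × v = (-96, 60, -96).
Distance = |w × v| / |v| = √22032 / √288 ≈ 8.75.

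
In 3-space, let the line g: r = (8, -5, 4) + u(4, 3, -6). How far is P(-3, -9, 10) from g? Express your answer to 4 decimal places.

5.8520

Taking (8, -5, 4) on g with direction v = (4, 3, -6): w = P − (8, -5, 4) = (-11, -4, 6), and w × v = (6, -42, -17).
Distance = |w × v| / |v| = √2089 / √61 ≈ 5.8520.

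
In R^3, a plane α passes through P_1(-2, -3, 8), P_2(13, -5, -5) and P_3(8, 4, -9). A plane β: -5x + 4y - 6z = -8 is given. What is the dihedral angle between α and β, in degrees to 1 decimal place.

62.6

P_1P_2 = (15, -2, -13), P_1P_3 = (10, 7, -17); a normal to α is P_1P_2 × P_1P_3 = (125, 125, 125).
Using P_1: α has equation 125x + 125y + 125z = 375.
cos θ = |n₁·n₂| / (|n₁||n₂|) = |-875| / (√46875 · √77).
θ = arccos(0.46057) ≈ 62.6°.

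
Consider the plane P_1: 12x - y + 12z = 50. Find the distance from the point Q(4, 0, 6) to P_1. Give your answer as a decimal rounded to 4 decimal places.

n·Q − d = (12)·(4) + (-1)·(0) + (12)·(6) − 50 = 70; |n| = √289.
Distance = |70| / √289 = 70/√289 ≈ 4.1176.

4.1176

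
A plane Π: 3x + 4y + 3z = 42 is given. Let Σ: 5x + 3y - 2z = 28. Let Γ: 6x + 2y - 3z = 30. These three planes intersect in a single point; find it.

(8, 0, 6)

Solving the 3×3 linear system 3x + 4y + 3z = 42, 5x + 3y - 2z = 28, 6x + 2y - 3z = 30 (e.g. by elimination or Cramer's rule, determinant = -27) gives (8, 0, 6).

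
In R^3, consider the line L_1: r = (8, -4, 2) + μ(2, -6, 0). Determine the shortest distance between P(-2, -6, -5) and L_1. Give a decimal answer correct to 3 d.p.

12.304

Taking (8, -4, 2) on L_1 with direction v = (2, -6, 0): w = P − (8, -4, 2) = (-10, -2, -7), and w × v = (-42, -14, 64).
Distance = |w × v| / |v| = √6056 / √40 ≈ 12.304.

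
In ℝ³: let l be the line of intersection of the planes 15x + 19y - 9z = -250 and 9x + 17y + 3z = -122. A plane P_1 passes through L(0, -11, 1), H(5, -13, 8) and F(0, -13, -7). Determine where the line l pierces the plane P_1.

(-3, -7, 8)

Direction of l: (15, 19, -9) × (9, 17, 3) = (210, -126, 84).
A point on l: solving the two plane equations with x = 7 gives (7, -13, 12).
LH = (5, -2, 7), LF = (0, -2, -8); a normal to P_1 is LH × LF = (30, 40, -10).
Using L: P_1 has equation 30x + 40y - 10z = -450.
Substitute r = (7, -13, 12) + t(210, -126, 84) into the plane: -430 + 420t = -450, so t = -1/21.
Intersection: (7, -13, 12) + (-1/21)·(210, -126, 84) = (-3, -7, 8).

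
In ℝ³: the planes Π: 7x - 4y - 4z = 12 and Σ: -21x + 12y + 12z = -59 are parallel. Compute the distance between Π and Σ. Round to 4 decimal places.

Rescale Σ by 1/(-3): 7x - 4y - 4z = 59/3. Then distance = |12 − (59/3)| / √81 ≈ 0.8519.

0.8519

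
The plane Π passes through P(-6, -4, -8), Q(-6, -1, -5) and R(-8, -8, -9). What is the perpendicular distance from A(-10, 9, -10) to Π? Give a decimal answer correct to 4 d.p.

PQ = (0, 3, 3), PR = (-2, -4, -1); a normal to Π is PQ × PR = (9, -6, 6).
Using P: Π has equation 9x - 6y + 6z = -78.
n·A − d = (9)·(-10) + (-6)·(9) + (6)·(-10) − (-78) = -126; |n| = √153.
Distance = |-126| / √153 = 126/√153 ≈ 10.1865.

10.1865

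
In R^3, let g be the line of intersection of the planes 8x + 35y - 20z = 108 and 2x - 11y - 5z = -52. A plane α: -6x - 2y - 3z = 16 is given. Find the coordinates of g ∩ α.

(-4, 4, 0)

Direction of g: (8, 35, -20) × (2, -11, -5) = (-395, 0, -158).
A point on g: solving the two plane equations with x = -9 gives (-9, 4, -2).
Substitute r = (-9, 4, -2) + t(-395, 0, -158) into the plane: 52 + 2844t = 16, so t = -1/79.
Intersection: (-9, 4, -2) + (-1/79)·(-395, 0, -158) = (-4, 4, 0).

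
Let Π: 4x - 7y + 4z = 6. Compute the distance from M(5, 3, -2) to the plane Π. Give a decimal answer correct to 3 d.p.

1.667

n·M − d = (4)·(5) + (-7)·(3) + (4)·(-2) − 6 = -15; |n| = √81.
Distance = |-15| / √81 = 15/√81 ≈ 1.667.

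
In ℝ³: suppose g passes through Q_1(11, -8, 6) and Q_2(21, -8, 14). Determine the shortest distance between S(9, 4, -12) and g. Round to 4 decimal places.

17.5499

A direction vector for g is Q_2 − Q_1 = (10, 0, 8).
Taking (11, -8, 6) on g with direction v = (10, 0, 8): w = S − (11, -8, 6) = (-2, 12, -18), and w × v = (96, -164, -120).
Distance = |w × v| / |v| = √50512 / √164 ≈ 17.5499.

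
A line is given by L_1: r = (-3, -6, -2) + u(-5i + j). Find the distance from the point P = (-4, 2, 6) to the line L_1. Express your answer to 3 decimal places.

11.068

Taking (-3, -6, -2) on L_1 with direction v = (-5, 1, 0): w = P − (-3, -6, -2) = (-1, 8, 8), and w × v = (-8, -40, 39).
Distance = |w × v| / |v| = √3185 / √26 ≈ 11.068.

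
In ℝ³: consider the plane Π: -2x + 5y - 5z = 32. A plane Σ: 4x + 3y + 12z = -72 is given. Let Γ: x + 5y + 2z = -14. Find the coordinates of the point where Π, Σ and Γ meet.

(-6, 0, -4)

Solving the 3×3 linear system -2x + 5y - 5z = 32, 4x + 3y + 12z = -72, x + 5y + 2z = -14 (e.g. by elimination or Cramer's rule, determinant = 43) gives (-6, 0, -4).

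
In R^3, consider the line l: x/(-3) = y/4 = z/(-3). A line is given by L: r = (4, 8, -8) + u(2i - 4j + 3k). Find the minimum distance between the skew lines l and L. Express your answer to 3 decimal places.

1.600

l has direction (-3, 4, -3) through (0, 0, 0).
Common perpendicular direction n = (-3, 4, -3) × (2, -4, 3) = (0, 3, 4).
With w = (4, 8, -8) − (0, 0, 0) = (4, 8, -8), w · n = -8.
Distance = |w · n| / |n| = |-8| / √25 ≈ 1.600.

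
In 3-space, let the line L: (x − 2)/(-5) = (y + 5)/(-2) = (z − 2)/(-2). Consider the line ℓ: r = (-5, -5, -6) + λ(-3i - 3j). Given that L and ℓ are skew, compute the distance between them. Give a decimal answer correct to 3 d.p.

2.425

L has direction (-5, -2, -2) through (2, -5, 2).
Common perpendicular direction n = (-5, -2, -2) × (-3, -3, 0) = (-6, 6, 9).
With w = (-5, -5, -6) − (2, -5, 2) = (-7, 0, -8), w · n = -30.
Distance = |w · n| / |n| = |-30| / √153 ≈ 2.425.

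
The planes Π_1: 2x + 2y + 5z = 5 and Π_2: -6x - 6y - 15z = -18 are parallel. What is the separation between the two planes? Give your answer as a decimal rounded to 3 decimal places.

0.174

Rescale Π_2 by 1/(-3): 2x + 2y + 5z = 6. Then distance = |5 − 6| / √33 ≈ 0.174.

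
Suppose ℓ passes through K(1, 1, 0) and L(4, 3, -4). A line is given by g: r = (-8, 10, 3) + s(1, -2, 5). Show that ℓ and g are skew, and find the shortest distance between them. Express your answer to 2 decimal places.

A direction vector for ℓ is L − K = (3, 2, -4).
Common perpendicular direction n = (3, 2, -4) × (1, -2, 5) = (2, -19, -8).
With w = (-8, 10, 3) − (1, 1, 0) = (-9, 9, 3), w · n = -213.
Since n ≠ 0 the lines are not parallel, and w · n = -213 ≠ 0 so they do not intersect; hence they are skew.
Distance = |w · n| / |n| = |-213| / √429 ≈ 10.28.

10.28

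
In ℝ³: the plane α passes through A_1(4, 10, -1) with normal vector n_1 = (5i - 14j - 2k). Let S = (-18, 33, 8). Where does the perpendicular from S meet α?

α: n_1·r = n_1·A_1 gives 5x - 14y - 2z = -118.
Foot = S − λn with λ = (n·S − d)/|n|² = (-568 − (-118))/225 = -2.
Foot = (-18, 33, 8) − (-2)·(5, -14, -2) = (-8, 5, 4).

(-8, 5, 4)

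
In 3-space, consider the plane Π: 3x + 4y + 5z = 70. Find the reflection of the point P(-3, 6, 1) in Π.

λ = (n·P − d)/|n|² = (20 − 70)/50 = -1.
Reflection = P − 2λn = (-3, 6, 1) − (-2)·(3, 4, 5) = (3, 14, 11).

(3, 14, 11)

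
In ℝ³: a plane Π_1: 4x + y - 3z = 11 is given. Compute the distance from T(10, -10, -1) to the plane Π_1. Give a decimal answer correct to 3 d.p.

n·T − d = (4)·(10) + (1)·(-10) + (-3)·(-1) − 11 = 22; |n| = √26.
Distance = |22| / √26 = 22/√26 ≈ 4.315.

4.315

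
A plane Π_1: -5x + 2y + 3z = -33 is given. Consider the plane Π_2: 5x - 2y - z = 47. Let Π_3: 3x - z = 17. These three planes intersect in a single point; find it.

(8, -7, 7)

Solving the 3×3 linear system -5x + 2y + 3z = -33, 5x - 2y - z = 47, 3x - z = 17 (e.g. by elimination or Cramer's rule, determinant = 12) gives (8, -7, 7).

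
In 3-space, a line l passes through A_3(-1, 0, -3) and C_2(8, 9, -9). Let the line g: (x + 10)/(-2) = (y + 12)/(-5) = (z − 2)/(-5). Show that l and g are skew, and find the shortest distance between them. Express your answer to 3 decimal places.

A direction vector for l is C_2 − A_3 = (9, 9, -6).
g has direction (-2, -5, -5) through (-10, -12, 2).
Common perpendicular direction n = (9, 9, -6) × (-2, -5, -5) = (-75, 57, -27).
With w = (-10, -12, 2) − (-1, 0, -3) = (-9, -12, 5), w · n = -144.
Since n ≠ 0 the lines are not parallel, and w · n = -144 ≠ 0 so they do not intersect; hence they are skew.
Distance = |w · n| / |n| = |-144| / √9603 ≈ 1.469.

1.469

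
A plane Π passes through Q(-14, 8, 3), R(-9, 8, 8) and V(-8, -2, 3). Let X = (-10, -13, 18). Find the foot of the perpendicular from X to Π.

QR = (5, 0, 5), QV = (6, -10, 0); a normal to Π is QR × QV = (50, 30, -50).
Using Q: Π has equation 50x + 30y - 50z = -610.
Foot = X − λn with λ = (n·X − d)/|n|² = (-1790 − (-610))/5900 = -1/5.
Foot = (-10, -13, 18) − (-1/5)·(50, 30, -50) = (0, -7, 8).

(0, -7, 8)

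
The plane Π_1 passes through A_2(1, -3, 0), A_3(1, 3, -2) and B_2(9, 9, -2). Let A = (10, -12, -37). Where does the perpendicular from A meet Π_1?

(1, 0, -1)

A_2A_3 = (0, 6, -2), A_2B_2 = (8, 12, -2); a normal to Π_1 is A_2A_3 × A_2B_2 = (12, -16, -48).
Using A_2: Π_1 has equation 12x - 16y - 48z = 60.
Foot = A − λn with λ = (n·A − d)/|n|² = (2088 − 60)/2704 = 3/4.
Foot = (10, -12, -37) − (3/4)·(12, -16, -48) = (1, 0, -1).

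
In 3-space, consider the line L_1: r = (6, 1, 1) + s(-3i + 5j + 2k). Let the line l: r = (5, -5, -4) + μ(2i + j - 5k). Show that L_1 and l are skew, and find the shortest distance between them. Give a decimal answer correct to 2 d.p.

4.95

Common perpendicular direction n = (-3, 5, 2) × (2, 1, -5) = (-27, -11, -13).
With w = (5, -5, -4) − (6, 1, 1) = (-1, -6, -5), w · n = 158.
Since n ≠ 0 the lines are not parallel, and w · n = 158 ≠ 0 so they do not intersect; hence they are skew.
Distance = |w · n| / |n| = |158| / √1019 ≈ 4.95.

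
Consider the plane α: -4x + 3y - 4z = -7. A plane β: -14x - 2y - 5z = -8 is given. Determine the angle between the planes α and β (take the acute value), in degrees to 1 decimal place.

cos θ = |n₁·n₂| / (|n₁||n₂|) = |70| / (√41 · √225).
θ = arccos(0.72881) ≈ 43.2°.

43.2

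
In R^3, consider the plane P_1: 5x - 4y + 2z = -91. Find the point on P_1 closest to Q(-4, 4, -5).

(-9, 8, -7)

Foot = Q − λn with λ = (n·Q − d)/|n|² = (-46 − (-91))/45 = 1.
Foot = (-4, 4, -5) − 1·(5, -4, 2) = (-9, 8, -7).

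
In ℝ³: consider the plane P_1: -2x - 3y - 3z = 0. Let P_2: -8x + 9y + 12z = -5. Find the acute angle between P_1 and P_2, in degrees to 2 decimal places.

cos θ = |n₁·n₂| / (|n₁||n₂|) = |-47| / (√22 · √289).
θ = arccos(0.58944) ≈ 53.88°.

53.88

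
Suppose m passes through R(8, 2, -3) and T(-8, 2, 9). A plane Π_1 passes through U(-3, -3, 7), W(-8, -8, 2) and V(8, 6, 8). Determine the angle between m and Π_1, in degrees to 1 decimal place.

23.7

A direction vector for m is T − R = (-16, 0, 12).
UW = (-5, -5, -5), UV = (11, 9, 1); a normal to Π_1 is UW × UV = (40, -50, 10).
Using U: Π_1 has equation 40x - 50y + 10z = 100.
sin θ = |n·v| / (|n||v|) = |-520| / (√4200 · √400) = 0.40119.
θ ≈ 23.7°.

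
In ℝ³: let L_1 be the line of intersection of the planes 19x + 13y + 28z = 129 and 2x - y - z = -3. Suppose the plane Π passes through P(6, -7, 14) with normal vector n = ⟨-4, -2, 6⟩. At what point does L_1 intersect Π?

(-1, -8, 9)

Direction of L_1: (19, 13, 28) × (2, -1, -1) = (15, 75, -45).
A point on L_1: solving the two plane equations with x = -4 gives (-4, -23, 18).
Π: n·r = n·P gives -4x - 2y + 6z = 74.
Substitute r = (-4, -23, 18) + t(15, 75, -45) into the plane: 170 + (-480)t = 74, so t = 1/5.
Intersection: (-4, -23, 18) + (1/5)·(15, 75, -45) = (-1, -8, 9).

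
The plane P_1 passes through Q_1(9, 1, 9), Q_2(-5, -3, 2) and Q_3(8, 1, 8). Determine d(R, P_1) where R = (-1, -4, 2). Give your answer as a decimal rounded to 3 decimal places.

2.556

Q_1Q_2 = (-14, -4, -7), Q_1Q_3 = (-1, 0, -1); a normal to P_1 is Q_1Q_2 × Q_1Q_3 = (4, -7, -4).
Using Q_1: P_1 has equation 4x - 7y - 4z = -7.
n·R − d = (4)·(-1) + (-7)·(-4) + (-4)·(2) − (-7) = 23; |n| = √81.
Distance = |23| / √81 = 23/√81 ≈ 2.556.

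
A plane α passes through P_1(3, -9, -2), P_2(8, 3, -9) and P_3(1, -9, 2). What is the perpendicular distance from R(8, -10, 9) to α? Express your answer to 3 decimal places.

9.444

P_1P_2 = (5, 12, -7), P_1P_3 = (-2, 0, 4); a normal to α is P_1P_2 × P_1P_3 = (48, -6, 24).
Using P_1: α has equation 48x - 6y + 24z = 150.
n·R − d = (48)·(8) + (-6)·(-10) + (24)·(9) − 150 = 510; |n| = √2916.
Distance = |510| / √2916 = 510/√2916 ≈ 9.444.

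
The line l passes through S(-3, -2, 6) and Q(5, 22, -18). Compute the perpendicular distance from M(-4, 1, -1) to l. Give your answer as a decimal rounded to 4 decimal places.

3.8389

A direction vector for l is Q − S = (8, 24, -24).
Taking (-3, -2, 6) on l with direction v = (8, 24, -24): w = M − (-3, -2, 6) = (-1, 3, -7), and w × v = (96, -80, -48).
Distance = |w × v| / |v| = √17920 / √1216 ≈ 3.8389.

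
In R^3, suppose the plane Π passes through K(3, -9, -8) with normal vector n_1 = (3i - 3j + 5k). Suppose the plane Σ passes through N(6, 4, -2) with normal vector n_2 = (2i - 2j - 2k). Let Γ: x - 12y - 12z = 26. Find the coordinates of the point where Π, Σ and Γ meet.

Π: n_1·r = n_1·K gives 3x - 3y + 5z = -4.
Σ: n_2·r = n_2·N gives 2x - 2y - 2z = 8.
Solving the 3×3 linear system 3x - 3y + 5z = -4, 2x - 2y - 2z = 8, x - 12y - 12z = 26 (e.g. by elimination or Cramer's rule, determinant = -176) gives (2, 0, -2).

(2, 0, -2)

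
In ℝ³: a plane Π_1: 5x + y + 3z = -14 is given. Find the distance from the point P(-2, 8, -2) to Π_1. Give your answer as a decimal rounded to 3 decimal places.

1.014

n·P − d = (5)·(-2) + (1)·(8) + (3)·(-2) − (-14) = 6; |n| = √35.
Distance = |6| / √35 = 6/√35 ≈ 1.014.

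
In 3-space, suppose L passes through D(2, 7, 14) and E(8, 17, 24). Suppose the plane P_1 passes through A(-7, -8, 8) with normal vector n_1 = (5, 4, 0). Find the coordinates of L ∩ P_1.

A direction vector for L is E − D = (6, 10, 10).
P_1: n_1·r = n_1·A gives 5x + 4y = -67.
Substitute r = (2, 7, 14) + t(6, 10, 10) into the plane: 38 + 70t = -67, so t = -3/2.
Intersection: (2, 7, 14) + (-3/2)·(6, 10, 10) = (-7, -8, -1).

(-7, -8, -1)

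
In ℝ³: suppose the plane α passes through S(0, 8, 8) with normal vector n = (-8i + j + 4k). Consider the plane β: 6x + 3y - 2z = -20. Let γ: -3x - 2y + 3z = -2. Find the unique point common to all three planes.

(-7, 4, -5)

α: n·r = n·S gives -8x + y + 4z = 40.
Solving the 3×3 linear system -8x + y + 4z = 40, 6x + 3y - 2z = -20, -3x - 2y + 3z = -2 (e.g. by elimination or Cramer's rule, determinant = -64) gives (-7, 4, -5).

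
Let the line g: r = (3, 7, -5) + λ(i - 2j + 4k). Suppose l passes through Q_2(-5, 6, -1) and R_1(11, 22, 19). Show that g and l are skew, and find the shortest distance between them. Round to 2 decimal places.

A direction vector for l is R_1 − Q_2 = (16, 16, 20).
Common perpendicular direction n = (1, -2, 4) × (16, 16, 20) = (-104, 44, 48).
With w = (-5, 6, -1) − (3, 7, -5) = (-8, -1, 4), w · n = 980.
Since n ≠ 0 the lines are not parallel, and w · n = 980 ≠ 0 so they do not intersect; hence they are skew.
Distance = |w · n| / |n| = |980| / √15056 ≈ 7.99.

7.99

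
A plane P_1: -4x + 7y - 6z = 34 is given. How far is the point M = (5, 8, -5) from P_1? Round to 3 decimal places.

3.184

n·M − d = (-4)·(5) + (7)·(8) + (-6)·(-5) − 34 = 32; |n| = √101.
Distance = |32| / √101 = 32/√101 ≈ 3.184.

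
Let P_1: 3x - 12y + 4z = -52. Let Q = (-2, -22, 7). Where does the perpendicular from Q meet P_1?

Foot = Q − λn with λ = (n·Q − d)/|n|² = (286 − (-52))/169 = 2.
Foot = (-2, -22, 7) − 2·(3, -12, 4) = (-8, 2, -1).

(-8, 2, -1)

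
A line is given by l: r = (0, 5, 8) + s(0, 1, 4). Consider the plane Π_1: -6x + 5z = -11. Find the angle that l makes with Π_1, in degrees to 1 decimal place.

sin θ = |n·v| / (|n||v|) = |20| / (√61 · √17) = 0.62107.
θ ≈ 38.4°.

38.4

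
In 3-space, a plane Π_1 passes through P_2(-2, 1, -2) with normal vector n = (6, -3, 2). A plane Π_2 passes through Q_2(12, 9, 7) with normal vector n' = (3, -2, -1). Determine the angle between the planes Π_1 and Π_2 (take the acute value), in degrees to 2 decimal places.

Π_1: n·r = n·P_2 gives 6x - 3y + 2z = -19.
Π_2: n'·r = n'·Q_2 gives 3x - 2y - z = 11.
cos θ = |n₁·n₂| / (|n₁||n₂|) = |22| / (√49 · √14).
θ = arccos(0.83996) ≈ 32.86°.

32.86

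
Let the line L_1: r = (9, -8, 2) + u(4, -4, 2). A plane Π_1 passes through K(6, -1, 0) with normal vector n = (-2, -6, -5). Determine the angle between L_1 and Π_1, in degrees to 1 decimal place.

Π_1: n·r = n·K gives -2x - 6y - 5z = -6.
sin θ = |n·v| / (|n||v|) = |6| / (√65 · √36) = 0.12403.
θ ≈ 7.1°.

7.1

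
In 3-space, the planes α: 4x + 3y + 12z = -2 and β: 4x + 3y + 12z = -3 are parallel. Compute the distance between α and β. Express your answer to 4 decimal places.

Same normal n = (4, 3, 12) with |n| = √169; distance = |-2 − (-3)| / |n| = 1/√169 ≈ 0.0769.

0.0769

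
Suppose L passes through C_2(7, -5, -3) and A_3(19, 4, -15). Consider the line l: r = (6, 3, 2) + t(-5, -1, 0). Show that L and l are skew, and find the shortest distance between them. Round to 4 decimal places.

9.4505

A direction vector for L is A_3 − C_2 = (12, 9, -12).
Common perpendicular direction n = (12, 9, -12) × (-5, -1, 0) = (-12, 60, 33).
With w = (6, 3, 2) − (7, -5, -3) = (-1, 8, 5), w · n = 657.
Since n ≠ 0 the lines are not parallel, and w · n = 657 ≠ 0 so they do not intersect; hence they are skew.
Distance = |w · n| / |n| = |657| / √4833 ≈ 9.4505.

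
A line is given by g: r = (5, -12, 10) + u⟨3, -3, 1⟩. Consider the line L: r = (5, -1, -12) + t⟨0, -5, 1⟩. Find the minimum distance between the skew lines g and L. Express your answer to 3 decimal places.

19.252

Common perpendicular direction n = (3, -3, 1) × (0, -5, 1) = (2, -3, -15).
With w = (5, -1, -12) − (5, -12, 10) = (0, 11, -22), w · n = 297.
Distance = |w · n| / |n| = |297| / √238 ≈ 19.252.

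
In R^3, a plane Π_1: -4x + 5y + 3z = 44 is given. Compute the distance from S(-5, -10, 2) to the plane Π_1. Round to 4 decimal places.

n·S − d = (-4)·(-5) + (5)·(-10) + (3)·(2) − 44 = -68; |n| = √50.
Distance = |-68| / √50 = 68/√50 ≈ 9.6167.

9.6167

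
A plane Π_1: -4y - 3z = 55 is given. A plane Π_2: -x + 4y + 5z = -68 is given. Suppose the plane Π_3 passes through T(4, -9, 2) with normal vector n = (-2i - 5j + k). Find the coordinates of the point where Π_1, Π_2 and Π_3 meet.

Π_3: n·r = n·T gives -2x - 5y + z = 39.
Solving the 3×3 linear system -4y - 3z = 55, -x + 4y + 5z = -68, -2x - 5y + z = 39 (e.g. by elimination or Cramer's rule, determinant = -3) gives (3, -10, -5).

(3, -10, -5)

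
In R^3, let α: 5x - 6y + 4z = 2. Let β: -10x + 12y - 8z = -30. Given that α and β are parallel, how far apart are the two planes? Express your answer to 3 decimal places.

Rescale β by 1/(-2): 5x - 6y + 4z = 15. Then distance = |2 − 15| / √77 ≈ 1.481.

1.481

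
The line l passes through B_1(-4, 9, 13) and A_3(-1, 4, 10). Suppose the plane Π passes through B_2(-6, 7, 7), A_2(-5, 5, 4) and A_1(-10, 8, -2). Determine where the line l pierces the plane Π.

(2, -1, 7)

A direction vector for l is A_3 − B_1 = (3, -5, -3).
B_2A_2 = (1, -2, -3), B_2A_1 = (-4, 1, -9); a normal to Π is B_2A_2 × B_2A_1 = (21, 21, -7).
Using B_2: Π has equation 21x + 21y - 7z = -28.
Substitute r = (-4, 9, 13) + t(3, -5, -3) into the plane: 14 + (-21)t = -28, so t = 2.
Intersection: (-4, 9, 13) + 2·(3, -5, -3) = (2, -1, 7).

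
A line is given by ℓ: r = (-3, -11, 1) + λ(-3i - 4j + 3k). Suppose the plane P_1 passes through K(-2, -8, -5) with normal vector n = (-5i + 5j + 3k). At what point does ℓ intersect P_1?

(3, -3, -5)

P_1: n·r = n·K gives -5x + 5y + 3z = -45.
Substitute r = (-3, -11, 1) + t(-3, -4, 3) into the plane: -37 + 4t = -45, so t = -2.
Intersection: (-3, -11, 1) + (-2)·(-3, -4, 3) = (3, -3, -5).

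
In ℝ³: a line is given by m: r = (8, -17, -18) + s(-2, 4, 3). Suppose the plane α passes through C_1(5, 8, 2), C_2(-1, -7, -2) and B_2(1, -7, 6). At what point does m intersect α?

(0, -1, -6)

C_1C_2 = (-6, -15, -4), C_1B_2 = (-4, -15, 4); a normal to α is C_1C_2 × C_1B_2 = (-120, 40, 30).
Using C_1: α has equation -120x + 40y + 30z = -220.
Substitute r = (8, -17, -18) + t(-2, 4, 3) into the plane: -2180 + 490t = -220, so t = 4.
Intersection: (8, -17, -18) + 4·(-2, 4, 3) = (0, -1, -6).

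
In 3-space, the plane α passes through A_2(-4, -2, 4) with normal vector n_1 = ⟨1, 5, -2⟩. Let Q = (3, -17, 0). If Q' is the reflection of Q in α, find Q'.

α: n_1·r = n_1·A_2 gives x + 5y - 2z = -22.
λ = (n·Q − d)/|n|² = (-82 − (-22))/30 = -2.
Reflection = Q − 2λn = (3, -17, 0) − (-4)·(1, 5, -2) = (7, 3, -8).

(7, 3, -8)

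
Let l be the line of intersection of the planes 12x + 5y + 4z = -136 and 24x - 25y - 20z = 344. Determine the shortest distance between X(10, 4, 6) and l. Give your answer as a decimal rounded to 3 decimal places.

Direction of l: (12, 5, 4) × (24, -25, -20) = (0, 336, -420).
A point on l: solving the two plane equations with y = -8 gives (-4, -8, -12).
Taking (-4, -8, -12) on l with direction v = (0, 336, -420): w = X − (-4, -8, -12) = (14, 12, 18), and w × v = (-11088, 5880, 4704).
Distance = |w × v| / |v| = √179645760 / √289296 ≈ 24.919.

24.919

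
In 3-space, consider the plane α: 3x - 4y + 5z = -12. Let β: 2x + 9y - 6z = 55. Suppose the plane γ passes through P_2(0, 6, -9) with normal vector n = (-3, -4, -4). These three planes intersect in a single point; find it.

(8, -1, -8)

γ: n·r = n·P_2 gives -3x - 4y - 4z = 12.
Solving the 3×3 linear system 3x - 4y + 5z = -12, 2x + 9y - 6z = 55, -3x - 4y - 4z = 12 (e.g. by elimination or Cramer's rule, determinant = -189) gives (8, -1, -8).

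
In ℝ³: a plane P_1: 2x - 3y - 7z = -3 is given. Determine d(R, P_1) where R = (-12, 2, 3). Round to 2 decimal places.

n·R − d = (2)·(-12) + (-3)·(2) + (-7)·(3) − (-3) = -48; |n| = √62.
Distance = |-48| / √62 = 48/√62 ≈ 6.10.

6.10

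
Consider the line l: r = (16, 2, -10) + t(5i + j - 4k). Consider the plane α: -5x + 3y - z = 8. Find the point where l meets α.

Substitute r = (16, 2, -10) + t(5, 1, -4) into the plane: -64 + (-18)t = 8, so t = -4.
Intersection: (16, 2, -10) + (-4)·(5, 1, -4) = (-4, -2, 6).

(-4, -2, 6)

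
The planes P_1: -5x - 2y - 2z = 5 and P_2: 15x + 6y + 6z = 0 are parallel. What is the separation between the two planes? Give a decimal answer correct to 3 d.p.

Rescale P_2 by 1/(-3): -5x - 2y - 2z = 0. Then distance = |5 − 0| / √33 ≈ 0.870.

0.870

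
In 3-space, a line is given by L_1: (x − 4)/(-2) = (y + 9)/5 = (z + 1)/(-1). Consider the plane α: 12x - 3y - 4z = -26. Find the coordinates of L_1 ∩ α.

L_1 has direction (-2, 5, -1) through (4, -9, -1).
Substitute r = (4, -9, -1) + t(-2, 5, -1) into the plane: 79 + (-35)t = -26, so t = 3.
Intersection: (4, -9, -1) + 3·(-2, 5, -1) = (-2, 6, -4).

(-2, 6, -4)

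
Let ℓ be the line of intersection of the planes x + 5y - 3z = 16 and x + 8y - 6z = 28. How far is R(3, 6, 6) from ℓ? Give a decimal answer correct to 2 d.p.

9.11

Direction of ℓ: (1, 5, -3) × (1, 8, -6) = (-6, 3, 3).
A point on ℓ: solving the two plane equations with x = -4 gives (-4, 4, 0).
Taking (-4, 4, 0) on ℓ with direction v = (-6, 3, 3): w = R − (-4, 4, 0) = (7, 2, 6), and w × v = (-12, -57, 33).
Distance = |w × v| / |v| = √4482 / √54 ≈ 9.11.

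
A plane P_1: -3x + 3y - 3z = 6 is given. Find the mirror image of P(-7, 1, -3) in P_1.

(-1, -5, 3)

λ = (n·P − d)/|n|² = (33 − 6)/27 = 1.
Reflection = P − 2λn = (-7, 1, -3) − 2·(-3, 3, -3) = (-1, -5, 3).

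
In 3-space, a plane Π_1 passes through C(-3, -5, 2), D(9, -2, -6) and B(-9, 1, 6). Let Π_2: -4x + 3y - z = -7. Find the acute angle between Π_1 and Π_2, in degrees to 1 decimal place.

53.3

CD = (12, 3, -8), CB = (-6, 6, 4); a normal to Π_1 is CD × CB = (60, 0, 90).
Using C: Π_1 has equation 60x + 90z = 0.
cos θ = |n₁·n₂| / (|n₁||n₂|) = |-330| / (√11700 · √26).
θ = arccos(0.59832) ≈ 53.3°.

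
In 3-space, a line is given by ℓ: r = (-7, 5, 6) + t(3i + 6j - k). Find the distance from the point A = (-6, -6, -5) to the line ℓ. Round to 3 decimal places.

13.573

Taking (-7, 5, 6) on ℓ with direction v = (3, 6, -1): w = A − (-7, 5, 6) = (1, -11, -11), and w × v = (77, -32, 39).
Distance = |w × v| / |v| = √8474 / √46 ≈ 13.573.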